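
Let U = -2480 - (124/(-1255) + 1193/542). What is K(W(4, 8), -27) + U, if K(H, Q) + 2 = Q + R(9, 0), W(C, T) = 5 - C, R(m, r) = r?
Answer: -1708076897/680210 ≈ -2511.1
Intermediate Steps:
K(H, Q) = -2 + Q (K(H, Q) = -2 + (Q + 0) = -2 + Q)
U = -1688350807/680210 (U = -2480 - (124*(-1/1255) + 1193*(1/542)) = -2480 - (-124/1255 + 1193/542) = -2480 - 1*1430007/680210 = -2480 - 1430007/680210 = -1688350807/680210 ≈ -2482.1)
K(W(4, 8), -27) + U = (-2 - 27) - 1688350807/680210 = -29 - 1688350807/680210 = -1708076897/680210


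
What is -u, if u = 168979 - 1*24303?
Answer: -144676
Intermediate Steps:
u = 144676 (u = 168979 - 24303 = 144676)
-u = -1*144676 = -144676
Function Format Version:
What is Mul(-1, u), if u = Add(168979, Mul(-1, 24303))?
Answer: -144676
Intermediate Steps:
u = 144676 (u = Add(168979, -24303) = 144676)
Mul(-1, u) = Mul(-1, 144676) = -144676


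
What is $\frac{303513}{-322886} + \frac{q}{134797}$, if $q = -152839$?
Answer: $- \frac{90262215215}{43524064142} \approx -2.0738$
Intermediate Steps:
$\frac{303513}{-322886} + \frac{q}{134797} = \frac{303513}{-322886} - \frac{152839}{134797} = 303513 \left(- \frac{1}{322886}\right) - \frac{152839}{134797} = - \frac{303513}{322886} - \frac{152839}{134797} = - \frac{90262215215}{43524064142}$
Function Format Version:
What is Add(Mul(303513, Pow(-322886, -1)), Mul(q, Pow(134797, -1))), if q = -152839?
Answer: Rational(-90262215215, 43524064142) ≈ -2.0738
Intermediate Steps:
Add(Mul(303513, Pow(-322886, -1)), Mul(q, Pow(134797, -1))) = Add(Mul(303513, Pow(-322886, -1)), Mul(-152839, Pow(134797, -1))) = Add(Mul(303513, Rational(-1, 322886)), Mul(-152839, Rational(1, 134797))) = Add(Rational(-303513, 322886), Rational(-152839, 134797)) = Rational(-90262215215, 43524064142)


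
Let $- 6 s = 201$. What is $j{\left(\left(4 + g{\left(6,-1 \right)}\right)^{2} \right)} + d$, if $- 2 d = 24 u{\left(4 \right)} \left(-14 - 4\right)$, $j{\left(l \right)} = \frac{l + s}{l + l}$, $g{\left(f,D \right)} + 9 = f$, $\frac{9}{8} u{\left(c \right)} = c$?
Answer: $\frac{3007}{4} \approx 751.75$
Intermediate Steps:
$s = - \frac{67}{2}$ ($s = \left(- \frac{1}{6}\right) 201 = - \frac{67}{2} \approx -33.5$)
$u{\left(c \right)} = \frac{8 c}{9}$
$g{\left(f,D \right)} = -9 + f$
$j{\left(l \right)} = \frac{- \frac{67}{2} + l}{2 l}$ ($j{\left(l \right)} = \frac{l - \frac{67}{2}}{l + l} = \frac{- \frac{67}{2} + l}{2 l}$)
$d = 768$ ($d = - \frac{24 \cdot \frac{8}{9} \cdot 4 \left(-14 - 4\right)}{2} = - \frac{24 \cdot \frac{32}{9} \left(-14 - 4\right)}{2} = - \frac{\frac{256}{3} \left(-18\right)}{2} = \left(- \frac{1}{2}\right) \left(-1536\right) = 768$)
$j{\left(\left(4 + g{\left(6,-1 \right)}\right)^{2} \right)} + d = \frac{-67 + 2 \left(4 + \left(-9 + 6\right)\right)^{2}}{4 \left(4 + \left(-9 + 6\right)\right)^{2}} + 768 = \frac{-67 + 2 \left(4 - 3\right)^{2}}{4 \left(4 - 3\right)^{2}} + 768 = \frac{-67 + 2 \cdot 1^{2}}{4 \cdot 1^{2}} + 768 = \frac{-67 + 2 \cdot 1}{4 \cdot 1} + 768 = \frac{1}{4} \cdot 1 \left(-67 + 2\right) + 768 = \frac{1}{4} \cdot 1 \left(-65\right) + 768 = - \frac{65}{4} + 768 = \frac{3007}{4}$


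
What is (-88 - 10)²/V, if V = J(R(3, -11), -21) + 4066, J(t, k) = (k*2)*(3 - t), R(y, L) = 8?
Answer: 2401/1069 ≈ 2.2460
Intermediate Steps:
J(t, k) = 2*k*(3 - t) (J(t, k) = (2*k)*(3 - t) = 2*k*(3 - t))
V = 4276 (V = 2*(-21)*(3 - 1*8) + 4066 = 2*(-21)*(3 - 8) + 4066 = 2*(-21)*(-5) + 4066 = 210 + 4066 = 4276)
(-88 - 10)²/V = (-88 - 10)²/4276 = (-98)²*(1/4276) = 9604*(1/4276) = 2401/1069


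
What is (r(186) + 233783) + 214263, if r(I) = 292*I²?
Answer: 10550078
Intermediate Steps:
(r(186) + 233783) + 214263 = (292*186² + 233783) + 214263 = (292*34596 + 233783) + 214263 = (10102032 + 233783) + 214263 = 10335815 + 214263 = 10550078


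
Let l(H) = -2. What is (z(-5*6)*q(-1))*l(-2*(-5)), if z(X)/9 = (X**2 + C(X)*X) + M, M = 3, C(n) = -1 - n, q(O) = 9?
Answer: -5346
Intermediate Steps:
z(X) = 27 + 9*X**2 + 9*X*(-1 - X) (z(X) = 9*((X**2 + (-1 - X)*X) + 3) = 9*((X**2 + X*(-1 - X)) + 3) = 9*(3 + X**2 + X*(-1 - X)) = 27 + 9*X**2 + 9*X*(-1 - X))
(z(-5*6)*q(-1))*l(-2*(-5)) = ((27 - (-45)*6)*9)*(-2) = ((27 - 9*(-30))*9)*(-2) = ((27 + 270)*9)*(-2) = (297*9)*(-2) = 2673*(-2) = -5346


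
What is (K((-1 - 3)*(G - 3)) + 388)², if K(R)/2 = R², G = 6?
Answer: 456976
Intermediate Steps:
K(R) = 2*R²
(K((-1 - 3)*(G - 3)) + 388)² = (2*((-1 - 3)*(6 - 3))² + 388)² = (2*(-4*3)² + 388)² = (2*(-12)² + 388)² = (2*144 + 388)² = (288 + 388)² = 676² = 456976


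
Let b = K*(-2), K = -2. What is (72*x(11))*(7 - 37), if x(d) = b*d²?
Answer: -1045440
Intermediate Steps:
b = 4 (b = -2*(-2) = 4)
x(d) = 4*d²
(72*x(11))*(7 - 37) = (72*(4*11²))*(7 - 37) = (72*(4*121))*(-30) = (72*484)*(-30) = 34848*(-30) = -1045440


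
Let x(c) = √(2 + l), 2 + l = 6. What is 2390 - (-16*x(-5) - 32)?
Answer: 2422 + 16*√6 ≈ 2461.2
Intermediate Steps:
l = 4 (l = -2 + 6 = 4)
x(c) = √6 (x(c) = √(2 + 4) = √6)
2390 - (-16*x(-5) - 32) = 2390 - (-16*√6 - 32) = 2390 - (-32 - 16*√6) = 2390 + (32 + 16*√6) = 2422 + 16*√6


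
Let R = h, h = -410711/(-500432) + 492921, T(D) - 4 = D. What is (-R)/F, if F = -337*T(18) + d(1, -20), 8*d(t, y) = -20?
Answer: 246673852583/3711453928 ≈ 66.463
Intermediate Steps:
T(D) = 4 + D
d(t, y) = -5/2 (d(t, y) = (1/8)*(-20) = -5/2)
h = 246673852583/500432 (h = -410711*(-1/500432) + 492921 = 410711/500432 + 492921 = 246673852583/500432 ≈ 4.9292e+5)
F = -14833/2 (F = -337*(4 + 18) - 5/2 = -337*22 - 5/2 = -7414 - 5/2 = -14833/2 ≈ -7416.5)
R = 246673852583/500432 ≈ 4.9292e+5
(-R)/F = (-1*246673852583/500432)/(-14833/2) = -246673852583/500432*(-2/14833) = 246673852583/3711453928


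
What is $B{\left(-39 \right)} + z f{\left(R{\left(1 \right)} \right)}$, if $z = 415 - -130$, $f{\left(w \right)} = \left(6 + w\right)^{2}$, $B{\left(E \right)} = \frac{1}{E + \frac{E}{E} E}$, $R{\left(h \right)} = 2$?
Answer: $\frac{2720639}{78} \approx 34880.0$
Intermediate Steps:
$B{\left(E \right)} = \frac{1}{2 E}$ ($B{\left(E \right)} = \frac{1}{E + 1 E} = \frac{1}{E + E} = \frac{1}{2 E}$)
$z = 545$ ($z = 415 + 130 = 545$)
$B{\left(-39 \right)} + z f{\left(R{\left(1 \right)} \right)} = \frac{1}{2 \left(-39\right)} + 545 \left(6 + 2\right)^{2} = \frac{1}{2} \left(- \frac{1}{39}\right) + 545 \cdot 8^{2} = - \frac{1}{78} + 545 \cdot 64 = - \frac{1}{78} + 34880 = \frac{2720639}{78}$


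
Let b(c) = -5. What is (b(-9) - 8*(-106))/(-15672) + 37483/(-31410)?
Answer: -102318701/82042920 ≈ -1.2471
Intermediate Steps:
(b(-9) - 8*(-106))/(-15672) + 37483/(-31410) = (-5 - 8*(-106))/(-15672) + 37483/(-31410) = (-5 + 848)*(-1/15672) + 37483*(-1/31410) = 843*(-1/15672) - 37483/31410 = -281/5224 - 37483/31410 = -102318701/82042920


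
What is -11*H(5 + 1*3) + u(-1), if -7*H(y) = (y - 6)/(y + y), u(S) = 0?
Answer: 11/56 ≈ 0.19643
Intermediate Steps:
H(y) = -(-6 + y)/(14*y) (H(y) = -(y - 6)/(7*(y + y)) = -(-6 + y)/(7*(2*y)) = -(-6 + y)*1/(2*y)/7 = -(-6 + y)/(14*y))
-11*H(5 + 1*3) + u(-1) = -11*(6 - (5 + 1*3))/(14*(5 + 1*3)) + 0 = -11*(6 - (5 + 3))/(14*(5 + 3)) + 0 = -11*(6 - 1*8)/(14*8) + 0 = -11*(6 - 8)/(14*8) + 0 = -11*(-2)/(14*8) + 0 = -11*(-1/56) + 0 = 11/56 + 0 = 11/56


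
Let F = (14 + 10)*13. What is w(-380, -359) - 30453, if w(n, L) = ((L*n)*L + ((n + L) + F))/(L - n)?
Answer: -16538240/7 ≈ -2.3626e+6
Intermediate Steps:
F = 312 (F = 24*13 = 312)
w(n, L) = (312 + L + n + n*L²)/(L - n) (w(n, L) = ((L*n)*L + ((n + L) + 312))/(L - n) = (n*L² + ((L + n) + 312))/(L - n) = (n*L² + (312 + L + n))/(L - n) = (312 + L + n + n*L²)/(L - n))
w(-380, -359) - 30453 = (312 - 359 - 380 - 380*(-359)²)/(-359 - 1*(-380)) - 30453 = (312 - 359 - 380 - 380*128881)/(-359 + 380) - 30453 = (312 - 359 - 380 - 48974780)/21 - 30453 = (1/21)*(-48975207) - 30453 = -16325069/7 - 30453 = -16538240/7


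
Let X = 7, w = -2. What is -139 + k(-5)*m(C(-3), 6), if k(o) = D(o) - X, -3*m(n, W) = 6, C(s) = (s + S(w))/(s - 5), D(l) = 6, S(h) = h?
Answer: -137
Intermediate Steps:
C(s) = (-2 + s)/(-5 + s) (C(s) = (s - 2)/(s - 5) = (-2 + s)/(-5 + s))
m(n, W) = -2 (m(n, W) = -⅓*6 = -2)
k(o) = -1 (k(o) = 6 - 1*7 = 6 - 7 = -1)
-139 + k(-5)*m(C(-3), 6) = -139 - 1*(-2) = -139 + 2 = -137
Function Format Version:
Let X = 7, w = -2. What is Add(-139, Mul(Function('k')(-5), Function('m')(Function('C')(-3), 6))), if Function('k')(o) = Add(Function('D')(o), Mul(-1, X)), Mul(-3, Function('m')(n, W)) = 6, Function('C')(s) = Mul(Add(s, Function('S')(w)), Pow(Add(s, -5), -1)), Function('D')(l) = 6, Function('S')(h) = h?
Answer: -137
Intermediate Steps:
Function('C')(s) = Mul(Pow(Add(-5, s), -1), Add(-2, s)) (Function('C')(s) = Mul(Add(s, -2), Pow(Add(s, -5), -1)) = Mul(Add(-2, s), Pow(Add(-5, s), -1)) = Mul(Pow(Add(-5, s), -1), Add(-2, s)))
Function('m')(n, W) = -2 (Function('m')(n, W) = Mul(Rational(-1, 3), 6) = -2)
Function('k')(o) = -1 (Function('k')(o) = Add(6, Mul(-1, 7)) = Add(6, -7) = -1)
Add(-139, Mul(Function('k')(-5), Function('m')(Function('C')(-3), 6))) = Add(-139, Mul(-1, -2)) = Add(-139, 2) = -137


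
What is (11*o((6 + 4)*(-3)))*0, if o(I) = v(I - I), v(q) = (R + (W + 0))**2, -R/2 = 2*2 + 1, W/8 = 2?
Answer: 0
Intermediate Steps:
W = 16 (W = 8*2 = 16)
R = -10 (R = -2*(2*2 + 1) = -2*(4 + 1) = -2*5 = -10)
v(q) = 36 (v(q) = (-10 + (16 + 0))**2 = (-10 + 16)**2 = 6**2 = 36)
o(I) = 36
(11*o((6 + 4)*(-3)))*0 = (11*36)*0 = 396*0 = 0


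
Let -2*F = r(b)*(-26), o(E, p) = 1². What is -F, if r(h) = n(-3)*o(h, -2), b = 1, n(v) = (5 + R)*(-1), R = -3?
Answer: 26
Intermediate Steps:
o(E, p) = 1
n(v) = -2 (n(v) = (5 - 3)*(-1) = 2*(-1) = -2)
r(h) = -2 (r(h) = -2*1 = -2)
F = -26 (F = -(-1)*(-26) = -½*52 = -26)
-F = -1*(-26) = 26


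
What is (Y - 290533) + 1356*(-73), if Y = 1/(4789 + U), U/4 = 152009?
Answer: -238708206824/612825 ≈ -3.8952e+5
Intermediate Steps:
U = 608036 (U = 4*152009 = 608036)
Y = 1/612825 (Y = 1/(4789 + 608036) = 1/612825 ≈ 1.6318e-6)
(Y - 290533) + 1356*(-73) = (1/612825 - 290533) + 1356*(-73) = -178045885724/612825 - 98988 = -238708206824/612825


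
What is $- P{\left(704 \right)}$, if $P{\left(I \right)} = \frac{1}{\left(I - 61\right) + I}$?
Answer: $- \frac{1}{1347} \approx -0.00074239$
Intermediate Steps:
$P{\left(I \right)} = \frac{1}{-61 + 2 I}$ ($P{\left(I \right)} = \frac{1}{\left(I - 61\right) + I} = \frac{1}{\left(-61 + I\right) + I} = \frac{1}{-61 + 2 I}$)
$- P{\left(704 \right)} = - \frac{1}{-61 + 2 \cdot 704} = - \frac{1}{-61 + 1408} = - \frac{1}{1347}$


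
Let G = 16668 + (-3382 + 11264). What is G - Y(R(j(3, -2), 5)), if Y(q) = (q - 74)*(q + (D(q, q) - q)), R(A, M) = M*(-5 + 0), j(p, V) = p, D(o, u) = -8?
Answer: 23758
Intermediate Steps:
R(A, M) = -5*M (R(A, M) = M*(-5) = -5*M)
Y(q) = 592 - 8*q (Y(q) = (q - 74)*(q + (-8 - q)) = (-74 + q)*(-8) = 592 - 8*q)
G = 24550 (G = 16668 + 7882 = 24550)
G - Y(R(j(3, -2), 5)) = 24550 - (592 - (-40)*5) = 24550 - (592 - 8*(-25)) = 24550 - (592 + 200) = 24550 - 1*792 = 24550 - 792 = 23758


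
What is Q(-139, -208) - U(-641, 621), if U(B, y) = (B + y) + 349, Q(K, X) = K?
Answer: -468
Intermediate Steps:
U(B, y) = 349 + B + y
Q(-139, -208) - U(-641, 621) = -139 - (349 - 641 + 621) = -139 - 1*329 = -139 - 329 = -468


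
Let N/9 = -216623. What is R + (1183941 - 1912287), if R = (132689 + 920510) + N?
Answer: -1624754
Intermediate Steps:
N = -1949607 (N = 9*(-216623) = -1949607)
R = -896408 (R = (132689 + 920510) - 1949607 = 1053199 - 1949607 = -896408)
R + (1183941 - 1912287) = -896408 + (1183941 - 1912287) = -896408 - 728346 = -1624754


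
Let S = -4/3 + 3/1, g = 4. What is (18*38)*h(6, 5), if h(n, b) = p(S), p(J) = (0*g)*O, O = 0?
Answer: 0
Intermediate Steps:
S = 5/3 (S = -4*⅓ + 3*1 = -4/3 + 3 = 5/3 ≈ 1.6667)
p(J) = 0 (p(J) = (0*4)*0 = 0*0 = 0)
h(n, b) = 0
(18*38)*h(6, 5) = (18*38)*0 = 684*0 = 0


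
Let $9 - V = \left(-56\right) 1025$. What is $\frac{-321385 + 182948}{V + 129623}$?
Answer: $- \frac{138437}{187032} \approx -0.74018$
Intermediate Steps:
$V = 57409$ ($V = 9 - \left(-56\right) 1025 = 9 - -57400 = 9 + 57400 = 57409$)
$\frac{-321385 + 182948}{V + 129623} = \frac{-321385 + 182948}{57409 + 129623} = - \frac{138437}{187032}$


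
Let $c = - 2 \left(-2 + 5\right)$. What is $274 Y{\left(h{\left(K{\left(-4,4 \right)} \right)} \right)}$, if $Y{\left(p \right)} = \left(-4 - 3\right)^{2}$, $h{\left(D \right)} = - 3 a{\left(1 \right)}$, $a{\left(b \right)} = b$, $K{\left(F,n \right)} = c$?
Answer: $13426$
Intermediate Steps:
$c = -6$ ($c = \left(-2\right) 3 = -6$)
$K{\left(F,n \right)} = -6$
$h{\left(D \right)} = -3$ ($h{\left(D \right)} = \left(-3\right) 1 = -3$)
$Y{\left(p \right)} = 49$ ($Y{\left(p \right)} = \left(-7\right)^{2} = 49$)
$274 Y{\left(h{\left(K{\left(-4,4 \right)} \right)} \right)} = 274 \cdot 49 = 13426$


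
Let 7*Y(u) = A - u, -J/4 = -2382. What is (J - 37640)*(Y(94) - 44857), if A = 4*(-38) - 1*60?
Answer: 1262248880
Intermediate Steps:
J = 9528 (J = -4*(-2382) = 9528)
A = -212 (A = -152 - 60 = -212)
Y(u) = -212/7 - u/7 (Y(u) = (-212 - u)/7 = -212/7 - u/7)
(J - 37640)*(Y(94) - 44857) = (9528 - 37640)*((-212/7 - ⅐*94) - 44857) = -28112*((-212/7 - 94/7) - 44857) = -28112*(-306/7 - 44857) = -28112*(-314305/7) = 1262248880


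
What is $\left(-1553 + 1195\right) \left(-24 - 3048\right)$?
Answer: $1099776$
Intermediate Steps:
$\left(-1553 + 1195\right) \left(-24 - 3048\right) = \left(-358\right) \left(-3072\right) = 1099776$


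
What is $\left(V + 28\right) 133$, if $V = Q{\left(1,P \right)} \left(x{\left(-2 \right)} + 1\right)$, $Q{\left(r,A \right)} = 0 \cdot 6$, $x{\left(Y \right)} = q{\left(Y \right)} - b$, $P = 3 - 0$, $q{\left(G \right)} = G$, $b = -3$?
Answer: $3724$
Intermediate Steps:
$P = 3$ ($P = 3 + 0 = 3$)
$x{\left(Y \right)} = 3 + Y$ ($x{\left(Y \right)} = Y - -3 = Y + 3 = 3 + Y$)
$Q{\left(r,A \right)} = 0$
$V = 0$ ($V = 0 \left(\left(3 - 2\right) + 1\right) = 0 \left(1 + 1\right) = 0 \cdot 2 = 0$)
$\left(V + 28\right) 133 = \left(0 + 28\right) 133 = 28 \cdot 133 = 3724$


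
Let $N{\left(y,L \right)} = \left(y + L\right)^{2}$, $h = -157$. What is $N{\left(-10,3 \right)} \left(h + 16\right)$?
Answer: $-6909$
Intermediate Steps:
$N{\left(y,L \right)} = \left(L + y\right)^{2}$
$N{\left(-10,3 \right)} \left(h + 16\right) = \left(3 - 10\right)^{2} \left(-157 + 16\right) = \left(-7\right)^{2} \left(-141\right) = 49 \left(-141\right) = -6909$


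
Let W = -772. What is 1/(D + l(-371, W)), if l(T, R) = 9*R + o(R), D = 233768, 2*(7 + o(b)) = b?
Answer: 1/226427 ≈ 4.4164e-6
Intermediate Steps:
o(b) = -7 + b/2
l(T, R) = -7 + 19*R/2 (l(T, R) = 9*R + (-7 + R/2) = -7 + 19*R/2)
1/(D + l(-371, W)) = 1/(233768 + (-7 + (19/2)*(-772))) = 1/(233768 + (-7 - 7334)) = 1/(233768 - 7341) = 1/226427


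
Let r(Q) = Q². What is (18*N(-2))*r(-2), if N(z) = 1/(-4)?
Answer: -18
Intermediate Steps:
N(z) = -¼
(18*N(-2))*r(-2) = (18*(-¼))*(-2)² = -9/2*4 = -18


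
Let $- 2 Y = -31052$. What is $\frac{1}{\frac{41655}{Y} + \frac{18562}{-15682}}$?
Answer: $\frac{121739366}{182520049} \approx 0.66699$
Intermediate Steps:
$Y = 15526$ ($Y = \left(- \frac{1}{2}\right) \left(-31052\right) = 15526$)
$\frac{1}{\frac{41655}{Y} + \frac{18562}{-15682}} = \frac{1}{\frac{41655}{15526} + \frac{18562}{-15682}} = \frac{1}{41655 \cdot \frac{1}{15526} + 18562 \left(- \frac{1}{15682}\right)} = \frac{1}{\frac{41655}{15526} - \frac{9281}{7841}} = \frac{1}{\frac{182520049}{121739366}} = \frac{121739366}{182520049}$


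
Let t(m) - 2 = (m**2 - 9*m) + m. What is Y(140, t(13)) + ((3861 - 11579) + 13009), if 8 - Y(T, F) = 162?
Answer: 5137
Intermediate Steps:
t(m) = 2 + m**2 - 8*m (t(m) = 2 + ((m**2 - 9*m) + m) = 2 + (m**2 - 8*m) = 2 + m**2 - 8*m)
Y(T, F) = -154 (Y(T, F) = 8 - 1*162 = 8 - 162 = -154)
Y(140, t(13)) + ((3861 - 11579) + 13009) = -154 + ((3861 - 11579) + 13009) = -154 + (-7718 + 13009) = -154 + 5291 = 5137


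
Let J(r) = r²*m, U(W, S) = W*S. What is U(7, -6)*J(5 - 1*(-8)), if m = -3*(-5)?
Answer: -106470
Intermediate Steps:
m = 15
U(W, S) = S*W
J(r) = 15*r² (J(r) = r²*15 = 15*r²)
U(7, -6)*J(5 - 1*(-8)) = (-6*7)*(15*(5 - 1*(-8))²) = -630*(5 + 8)² = -630*13² = -630*169 = -42*2535 = -106470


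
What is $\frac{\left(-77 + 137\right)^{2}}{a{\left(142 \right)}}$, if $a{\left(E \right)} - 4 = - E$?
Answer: $- \frac{600}{23} \approx -26.087$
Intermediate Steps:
$a{\left(E \right)} = 4 - E$
$\frac{\left(-77 + 137\right)^{2}}{a{\left(142 \right)}} = \frac{\left(-77 + 137\right)^{2}}{4 - 142} = \frac{60^{2}}{4 - 142} = \frac{3600}{-138} = 3600 \left(- \frac{1}{138}\right) = - \frac{600}{23}$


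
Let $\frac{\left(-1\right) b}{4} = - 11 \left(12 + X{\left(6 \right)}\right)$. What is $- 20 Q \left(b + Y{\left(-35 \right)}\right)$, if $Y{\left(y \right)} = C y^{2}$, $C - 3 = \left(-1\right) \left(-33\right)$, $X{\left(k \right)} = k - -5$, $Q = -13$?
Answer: $11729120$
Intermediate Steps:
$X{\left(k \right)} = 5 + k$ ($X{\left(k \right)} = k + 5 = 5 + k$)
$C = 36$ ($C = 3 - -33 = 3 + 33 = 36$)
$Y{\left(y \right)} = 36 y^{2}$
$b = 1012$ ($b = - 4 \left(- 11 \left(12 + \left(5 + 6\right)\right)\right) = - 4 \left(- 11 \left(12 + 11\right)\right) = - 4 \left(\left(-11\right) 23\right) = \left(-4\right) \left(-253\right) = 1012$)
$- 20 Q \left(b + Y{\left(-35 \right)}\right) = \left(-20\right) \left(-13\right) \left(1012 + 36 \left(-35\right)^{2}\right) = 260 \left(1012 + 36 \cdot 1225\right) = 260 \left(1012 + 44100\right) = 260 \cdot 45112 = 11729120$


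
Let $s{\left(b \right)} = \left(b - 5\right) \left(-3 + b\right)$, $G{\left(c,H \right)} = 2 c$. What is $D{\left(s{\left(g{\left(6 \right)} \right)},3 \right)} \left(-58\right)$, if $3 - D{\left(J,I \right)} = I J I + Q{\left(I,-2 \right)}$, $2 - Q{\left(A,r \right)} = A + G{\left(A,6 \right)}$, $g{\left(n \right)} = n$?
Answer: $986$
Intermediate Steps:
$s{\left(b \right)} = \left(-5 + b\right) \left(-3 + b\right)$
$Q{\left(A,r \right)} = 2 - 3 A$ ($Q{\left(A,r \right)} = 2 - \left(A + 2 A\right) = 2 - 3 A$)
$D{\left(J,I \right)} = 1 + 3 I - J I^{2}$ ($D{\left(J,I \right)} = 3 - \left(I J I - \left(-2 + 3 I\right)\right) = 3 - \left(J I^{2} - \left(-2 + 3 I\right)\right) = 3 - \left(2 - 3 I + J I^{2}\right) = 1 + 3 I - J I^{2}$)
$D{\left(s{\left(g{\left(6 \right)} \right)},3 \right)} \left(-58\right) = \left(1 + 3 \cdot 3 - \left(15 + 6^{2} - 48\right) 3^{2}\right) \left(-58\right) = \left(1 + 9 - \left(15 + 36 - 48\right) 9\right) \left(-58\right) = \left(1 + 9 - 3 \cdot 9\right) \left(-58\right) = \left(1 + 9 - 27\right) \left(-58\right) = \left(-17\right) \left(-58\right) = 986$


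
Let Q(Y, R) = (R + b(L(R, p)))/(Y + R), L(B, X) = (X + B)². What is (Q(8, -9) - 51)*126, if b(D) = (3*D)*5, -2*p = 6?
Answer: -277452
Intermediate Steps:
p = -3 (p = -½*6 = -3)
L(B, X) = (B + X)²
b(D) = 15*D
Q(Y, R) = (R + 15*(-3 + R)²)/(R + Y) (Q(Y, R) = (R + 15*(R - 3)²)/(Y + R) = (R + 15*(-3 + R)²)/(R + Y))
(Q(8, -9) - 51)*126 = ((-9 + 15*(-3 - 9)²)/(-9 + 8) - 51)*126 = ((-9 + 15*(-12)²)/(-1) - 51)*126 = (-(-9 + 15*144) - 51)*126 = (-(-9 + 2160) - 51)*126 = (-1*2151 - 51)*126 = (-2151 - 51)*126 = -2202*126 = -277452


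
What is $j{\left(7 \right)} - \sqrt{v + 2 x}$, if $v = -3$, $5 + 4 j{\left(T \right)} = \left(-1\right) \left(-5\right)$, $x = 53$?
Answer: $- \sqrt{103} \approx -10.149$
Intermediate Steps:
$j{\left(T \right)} = 0$ ($j{\left(T \right)} = - \frac{5}{4} + \frac{\left(-1\right) \left(-5\right)}{4} = - \frac{5}{4} + \frac{1}{4} \cdot 5 = - \frac{5}{4} + \frac{5}{4} = 0$)
$j{\left(7 \right)} - \sqrt{v + 2 x} = 0 - \sqrt{-3 + 2 \cdot 53} = 0 - \sqrt{-3 + 106} = 0 - \sqrt{103} = - \sqrt{103}$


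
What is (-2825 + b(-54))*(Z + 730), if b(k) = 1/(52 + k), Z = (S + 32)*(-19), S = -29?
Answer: -3803123/2 ≈ -1.9016e+6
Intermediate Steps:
Z = -57 (Z = (-29 + 32)*(-19) = 3*(-19) = -57)
(-2825 + b(-54))*(Z + 730) = (-2825 + 1/(52 - 54))*(-57 + 730) = (-2825 + 1/(-2))*673 = (-2825 - 1/2)*673 = -5651/2*673 = -3803123/2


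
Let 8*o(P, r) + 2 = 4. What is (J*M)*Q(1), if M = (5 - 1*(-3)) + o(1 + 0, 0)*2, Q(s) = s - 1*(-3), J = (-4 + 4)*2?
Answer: 0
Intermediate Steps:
o(P, r) = ¼ (o(P, r) = -¼ + (⅛)*4 = -¼ + ½ = ¼)
J = 0 (J = 0*2 = 0)
Q(s) = 3 + s (Q(s) = s + 3 = 3 + s)
M = 17/2 (M = (5 - 1*(-3)) + (¼)*2 = (5 + 3) + ½ = 8 + ½ = 17/2 ≈ 8.5000)
(J*M)*Q(1) = (0*(17/2))*(3 + 1) = 0*4 = 0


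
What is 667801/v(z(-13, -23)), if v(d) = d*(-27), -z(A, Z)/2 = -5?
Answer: -667801/270 ≈ -2473.3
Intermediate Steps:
z(A, Z) = 10 (z(A, Z) = -2*(-5) = 10)
v(d) = -27*d
667801/v(z(-13, -23)) = 667801/((-27*10)) = 667801/(-270) = 667801*(-1/270) = -667801/270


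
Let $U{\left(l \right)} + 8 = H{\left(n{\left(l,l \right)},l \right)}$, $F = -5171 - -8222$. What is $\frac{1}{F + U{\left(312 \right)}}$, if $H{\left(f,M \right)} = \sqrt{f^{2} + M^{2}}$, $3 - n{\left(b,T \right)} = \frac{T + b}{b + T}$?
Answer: $\frac{3043}{9162501} - \frac{2 \sqrt{24337}}{9162501} \approx 0.00029806$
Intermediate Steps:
$n{\left(b,T \right)} = 2$ ($n{\left(b,T \right)} = 3 - \frac{T + b}{b + T} = 3 - \frac{T + b}{T + b} = 3 - 1 = 2$)
$F = 3051$ ($F = -5171 + 8222 = 3051$)
$H{\left(f,M \right)} = \sqrt{M^{2} + f^{2}}$
$U{\left(l \right)} = -8 + \sqrt{4 + l^{2}}$ ($U{\left(l \right)} = -8 + \sqrt{l^{2} + 2^{2}} = -8 + \sqrt{l^{2} + 4} = -8 + \sqrt{4 + l^{2}}$)
$\frac{1}{F + U{\left(312 \right)}} = \frac{1}{3051 - \left(8 - \sqrt{4 + 312^{2}}\right)} = \frac{1}{3051 - \left(8 - \sqrt{4 + 97344}\right)} = \frac{1}{3051 - \left(8 - \sqrt{97348}\right)} = \frac{1}{3051 - \left(8 - 2 \sqrt{24337}\right)} = \frac{1}{3043 + 2 \sqrt{24337}}$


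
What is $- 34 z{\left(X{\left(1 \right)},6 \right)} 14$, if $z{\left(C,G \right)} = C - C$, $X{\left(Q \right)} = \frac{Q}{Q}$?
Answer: $0$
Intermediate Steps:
$X{\left(Q \right)} = 1$
$z{\left(C,G \right)} = 0$
$- 34 z{\left(X{\left(1 \right)},6 \right)} 14 = \left(-34\right) 0 \cdot 14 = 0 \cdot 14 = 0$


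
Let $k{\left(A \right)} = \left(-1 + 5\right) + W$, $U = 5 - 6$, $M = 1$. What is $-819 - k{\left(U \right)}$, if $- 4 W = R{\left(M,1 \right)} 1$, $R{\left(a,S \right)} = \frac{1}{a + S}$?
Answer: $- \frac{6583}{8} \approx -822.88$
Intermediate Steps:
$R{\left(a,S \right)} = \frac{1}{S + a}$
$U = -1$
$W = - \frac{1}{8}$ ($W = - \frac{\frac{1}{1 + 1} \cdot 1}{4} = - \frac{\frac{1}{2} \cdot 1}{4} = \left(- \frac{1}{4}\right) \frac{1}{2} = - \frac{1}{8} \approx -0.125$)
$k{\left(A \right)} = \frac{31}{8}$ ($k{\left(A \right)} = \left(-1 + 5\right) - \frac{1}{8} = 4 - \frac{1}{8} = \frac{31}{8}$)
$-819 - k{\left(U \right)} = -819 - \frac{31}{8} = - \frac{6583}{8}$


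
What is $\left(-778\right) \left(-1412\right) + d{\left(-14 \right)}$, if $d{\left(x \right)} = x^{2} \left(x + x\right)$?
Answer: $1093048$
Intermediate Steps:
$d{\left(x \right)} = 2 x^{3}$ ($d{\left(x \right)} = x^{2} \cdot 2 x = 2 x^{3}$)
$\left(-778\right) \left(-1412\right) + d{\left(-14 \right)} = \left(-778\right) \left(-1412\right) + 2 \left(-14\right)^{3} = 1098536 + 2 \left(-2744\right) = 1098536 - 5488 = 1093048$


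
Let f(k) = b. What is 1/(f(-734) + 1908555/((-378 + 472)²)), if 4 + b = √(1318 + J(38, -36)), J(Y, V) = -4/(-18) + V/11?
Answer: 1638617547204/337219235640299 - 468449376*√357995/337219235640299 ≈ 0.0040280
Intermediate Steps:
J(Y, V) = 2/9 + V/11 (J(Y, V) = -4*(-1/18) + V*(1/11) = 2/9 + V/11)
b = -4 + 2*√357995/33 (b = -4 + √(1318 + (2/9 + (1/11)*(-36))) = -4 + √(1318 + (2/9 - 36/11)) = -4 + √(1318 - 302/99) = -4 + √(130180/99) = -4 + 2*√357995/33 ≈ 32.262)
f(k) = -4 + 2*√357995/33
1/(f(-734) + 1908555/((-378 + 472)²)) = 1/((-4 + 2*√357995/33) + 1908555/((-378 + 472)²)) = 1/((-4 + 2*√357995/33) + 1908555/(94²)) = 1/((-4 + 2*√357995/33) + 1908555/8836) = 1/(1873211/8836 + 2*√357995/33)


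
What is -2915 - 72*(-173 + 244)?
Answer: -8027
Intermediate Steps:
-2915 - 72*(-173 + 244) = -2915 - 72*71 = -2915 - 5112 = -8027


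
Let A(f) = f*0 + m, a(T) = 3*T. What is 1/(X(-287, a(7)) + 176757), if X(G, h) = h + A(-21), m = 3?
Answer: 1/176781 ≈ 5.6567e-6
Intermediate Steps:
A(f) = 3 (A(f) = f*0 + 3 = 0 + 3 = 3)
X(G, h) = 3 + h (X(G, h) = h + 3 = 3 + h)
1/(X(-287, a(7)) + 176757) = 1/((3 + 3*7) + 176757) = 1/((3 + 21) + 176757) = 1/(24 + 176757) = 1/176781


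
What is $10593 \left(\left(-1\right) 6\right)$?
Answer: $-63558$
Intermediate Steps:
$10593 \left(\left(-1\right) 6\right) = 10593 \left(-6\right) = -63558$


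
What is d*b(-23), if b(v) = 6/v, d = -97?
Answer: 582/23 ≈ 25.304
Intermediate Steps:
d*b(-23) = -582/(-23) = -582*(-1)/23 = -97*(-6/23) = 582/23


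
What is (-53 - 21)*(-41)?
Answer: 3034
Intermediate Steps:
(-53 - 21)*(-41) = -74*(-41) = 3034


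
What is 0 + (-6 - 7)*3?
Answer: -39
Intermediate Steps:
0 + (-6 - 7)*3 = 0 - 13*3 = 0 - 39 = -39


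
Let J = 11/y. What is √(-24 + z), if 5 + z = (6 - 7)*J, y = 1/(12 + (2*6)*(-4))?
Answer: √367 ≈ 19.157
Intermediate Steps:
y = -1/36 (y = 1/(12 + 12*(-4)) = 1/(12 - 48) = 1/(-36) = -1/36 ≈ -0.027778)
J = -396 (J = 11/(-1/36) = 11*(-36) = -396)
z = 391 (z = -5 + (6 - 7)*(-396) = -5 - 1*(-396) = -5 + 396 = 391)
√(-24 + z) = √(-24 + 391) = √367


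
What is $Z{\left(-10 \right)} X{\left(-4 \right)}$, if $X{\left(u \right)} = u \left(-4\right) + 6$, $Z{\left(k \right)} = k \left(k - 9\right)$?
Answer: $4180$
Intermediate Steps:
$Z{\left(k \right)} = k \left(-9 + k\right)$
$X{\left(u \right)} = 6 - 4 u$ ($X{\left(u \right)} = - 4 u + 6 = 6 - 4 u$)
$Z{\left(-10 \right)} X{\left(-4 \right)} = - 10 \left(-9 - 10\right) \left(6 - -16\right) = \left(-10\right) \left(-19\right) \left(6 + 16\right) = 190 \cdot 22 = 4180$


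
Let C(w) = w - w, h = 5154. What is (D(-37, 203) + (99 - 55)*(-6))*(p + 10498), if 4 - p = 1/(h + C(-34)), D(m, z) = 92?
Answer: -4654948402/2577 ≈ -1.8063e+6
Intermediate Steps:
C(w) = 0
p = 20615/5154 (p = 4 - 1/(5154 + 0) = 4 - 1/5154 = 20615/5154 ≈ 3.9998)
(D(-37, 203) + (99 - 55)*(-6))*(p + 10498) = (92 + (99 - 55)*(-6))*(20615/5154 + 10498) = (92 + 44*(-6))*(54127307/5154) = (92 - 264)*(54127307/5154) = -172*54127307/5154 = -4654948402/2577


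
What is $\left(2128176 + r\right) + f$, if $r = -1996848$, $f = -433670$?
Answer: $-302342$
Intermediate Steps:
$\left(2128176 + r\right) + f = \left(2128176 - 1996848\right) - 433670 = 131328 - 433670 = -302342$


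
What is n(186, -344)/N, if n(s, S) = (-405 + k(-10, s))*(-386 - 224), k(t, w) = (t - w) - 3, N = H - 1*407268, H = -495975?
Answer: -368440/903243 ≈ -0.40791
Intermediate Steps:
N = -903243 (N = -495975 - 1*407268 = -495975 - 407268 = -903243)
k(t, w) = -3 + t - w
n(s, S) = 254980 + 610*s (n(s, S) = (-405 + (-3 - 10 - s))*(-386 - 224) = (-405 + (-13 - s))*(-610) = (-418 - s)*(-610) = 254980 + 610*s)
n(186, -344)/N = (254980 + 610*186)/(-903243) = (254980 + 113460)*(-1/903243) = 368440*(-1/903243) = -368440/903243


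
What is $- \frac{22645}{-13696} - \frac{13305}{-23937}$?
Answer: $\frac{241426215}{109280384} \approx 2.2092$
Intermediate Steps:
$- \frac{22645}{-13696} - \frac{13305}{-23937} = \left(-22645\right) \left(- \frac{1}{13696}\right) - - \frac{4435}{7979} = \frac{22645}{13696} + \frac{4435}{7979} = \frac{241426215}{109280384}$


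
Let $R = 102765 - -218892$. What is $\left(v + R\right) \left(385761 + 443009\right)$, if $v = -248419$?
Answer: $60697457260$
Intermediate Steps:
$R = 321657$ ($R = 102765 + 218892 = 321657$)
$\left(v + R\right) \left(385761 + 443009\right) = \left(-248419 + 321657\right) \left(385761 + 443009\right) = 73238 \cdot 828770 = 60697457260$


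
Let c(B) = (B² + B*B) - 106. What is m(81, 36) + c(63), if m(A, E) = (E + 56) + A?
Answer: 8005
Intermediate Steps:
m(A, E) = 56 + A + E (m(A, E) = (56 + E) + A = 56 + A + E)
c(B) = -106 + 2*B² (c(B) = (B² + B²) - 106 = 2*B² - 106 = -106 + 2*B²)
m(81, 36) + c(63) = (56 + 81 + 36) + (-106 + 2*63²) = 173 + (-106 + 2*3969) = 173 + (-106 + 7938) = 173 + 7832 = 8005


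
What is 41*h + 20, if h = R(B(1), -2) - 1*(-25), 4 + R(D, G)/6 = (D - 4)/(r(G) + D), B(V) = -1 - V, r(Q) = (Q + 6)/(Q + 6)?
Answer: 1537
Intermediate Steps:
r(Q) = 1 (r(Q) = (6 + Q)/(6 + Q) = 1)
R(D, G) = -24 + 6*(-4 + D)/(1 + D) (R(D, G) = -24 + 6*((D - 4)/(1 + D)) = -24 + 6*((-4 + D)/(1 + D)) = -24 + 6*(-4 + D)/(1 + D))
h = 37 (h = 6*(-8 - 3*(-1 - 1*1))/(1 + (-1 - 1*1)) - 1*(-25) = 6*(-8 - 3*(-1 - 1))/(1 + (-1 - 1)) + 25 = 6*(-8 - 3*(-2))/(1 - 2) + 25 = 6*(-8 + 6)/(-1) + 25 = 6*(-1)*(-2) + 25 = 12 + 25 = 37)
41*h + 20 = 41*37 + 20 = 1517 + 20 = 1537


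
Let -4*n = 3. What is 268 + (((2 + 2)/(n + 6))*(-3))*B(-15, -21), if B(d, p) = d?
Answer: 2116/7 ≈ 302.29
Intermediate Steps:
n = -3/4 (n = -1/4*3 = -3/4 ≈ -0.75000)
268 + (((2 + 2)/(n + 6))*(-3))*B(-15, -21) = 268 + (((2 + 2)/(-3/4 + 6))*(-3))*(-15) = 268 + ((4/(21/4))*(-3))*(-15) = 268 + ((4*(4/21))*(-3))*(-15) = 268 + ((16/21)*(-3))*(-15) = 268 - 16/7*(-15) = 268 + 240/7 = 2116/7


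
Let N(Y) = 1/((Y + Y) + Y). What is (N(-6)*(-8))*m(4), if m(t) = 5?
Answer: 20/9 ≈ 2.2222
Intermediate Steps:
N(Y) = 1/(3*Y) (N(Y) = 1/(2*Y + Y) = 1/(3*Y))
(N(-6)*(-8))*m(4) = (((⅓)/(-6))*(-8))*5 = (((⅓)*(-⅙))*(-8))*5 = -1/18*(-8)*5 = (4/9)*5 = 20/9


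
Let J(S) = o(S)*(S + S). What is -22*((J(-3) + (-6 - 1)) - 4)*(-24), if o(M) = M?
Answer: 3696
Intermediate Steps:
J(S) = 2*S² (J(S) = S*(S + S) = S*(2*S) = 2*S²)
-22*((J(-3) + (-6 - 1)) - 4)*(-24) = -22*((2*(-3)² + (-6 - 1)) - 4)*(-24) = -22*((2*9 - 7) - 4)*(-24) = -22*((18 - 7) - 4)*(-24) = -22*(11 - 4)*(-24) = -22*7*(-24) = -154*(-24) = 3696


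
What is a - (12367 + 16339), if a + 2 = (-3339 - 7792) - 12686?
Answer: -52525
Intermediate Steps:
a = -23819 (a = -2 + ((-3339 - 7792) - 12686) = -2 + (-11131 - 12686) = -2 - 23817 = -23819)
a - (12367 + 16339) = -23819 - (12367 + 16339) = -23819 - 1*28706 = -23819 - 28706 = -52525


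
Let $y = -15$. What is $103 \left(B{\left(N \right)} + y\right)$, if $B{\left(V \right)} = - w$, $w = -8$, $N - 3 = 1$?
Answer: $-721$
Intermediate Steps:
$N = 4$ ($N = 3 + 1 = 4$)
$B{\left(V \right)} = 8$ ($B{\left(V \right)} = \left(-1\right) \left(-8\right) = 8$)
$103 \left(B{\left(N \right)} + y\right) = 103 \left(8 - 15\right) = 103 \left(-7\right) = -721$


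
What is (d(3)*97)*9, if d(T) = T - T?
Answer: 0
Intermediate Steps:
d(T) = 0
(d(3)*97)*9 = (0*97)*9 = 0*9 = 0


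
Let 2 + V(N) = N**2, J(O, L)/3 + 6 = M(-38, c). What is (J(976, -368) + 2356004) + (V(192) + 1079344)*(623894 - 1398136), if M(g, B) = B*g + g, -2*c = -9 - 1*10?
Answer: -864211211063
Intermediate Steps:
c = 19/2 (c = -(-9 - 1*10)/2 = -(-9 - 10)/2 = -1/2*(-19) = 19/2 ≈ 9.5000)
M(g, B) = g + B*g
J(O, L) = -1215 (J(O, L) = -18 + 3*(-38*(1 + 19/2)) = -18 + 3*(-38*21/2) = -18 + 3*(-399) = -18 - 1197 = -1215)
V(N) = -2 + N**2
(J(976, -368) + 2356004) + (V(192) + 1079344)*(623894 - 1398136) = (-1215 + 2356004) + ((-2 + 192**2) + 1079344)*(623894 - 1398136) = 2354789 + ((-2 + 36864) + 1079344)*(-774242) = 2354789 + (36862 + 1079344)*(-774242) = 2354789 + 1116206*(-774242) = 2354789 - 864213565852 = -864211211063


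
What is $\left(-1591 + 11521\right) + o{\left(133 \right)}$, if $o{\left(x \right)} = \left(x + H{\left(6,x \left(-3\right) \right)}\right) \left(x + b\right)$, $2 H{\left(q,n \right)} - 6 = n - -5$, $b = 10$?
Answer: $1207$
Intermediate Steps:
$H{\left(q,n \right)} = \frac{11}{2} + \frac{n}{2}$ ($H{\left(q,n \right)} = 3 + \frac{n - -5}{2} = 3 + \frac{n + 5}{2} = 3 + \frac{5 + n}{2} = 3 + \left(\frac{5}{2} + \frac{n}{2}\right) = \frac{11}{2} + \frac{n}{2}$)
$o{\left(x \right)} = \left(10 + x\right) \left(\frac{11}{2} - \frac{x}{2}\right)$ ($o{\left(x \right)} = \left(x + \left(\frac{11}{2} + \frac{x \left(-3\right)}{2}\right)\right) \left(x + 10\right) = \left(x + \left(\frac{11}{2} + \frac{\left(-3\right) x}{2}\right)\right) \left(10 + x\right) = \left(x - \left(- \frac{11}{2} + \frac{3 x}{2}\right)\right) \left(10 + x\right) = \left(\frac{11}{2} - \frac{x}{2}\right) \left(10 + x\right) = \left(10 + x\right) \left(\frac{11}{2} - \frac{x}{2}\right)$)
$\left(-1591 + 11521\right) + o{\left(133 \right)} = \left(-1591 + 11521\right) + \left(55 + \frac{1}{2} \cdot 133 - \frac{133^{2}}{2}\right) = 9930 + \left(55 + \frac{133}{2} - \frac{17689}{2}\right) = 9930 - 8723 = 1207$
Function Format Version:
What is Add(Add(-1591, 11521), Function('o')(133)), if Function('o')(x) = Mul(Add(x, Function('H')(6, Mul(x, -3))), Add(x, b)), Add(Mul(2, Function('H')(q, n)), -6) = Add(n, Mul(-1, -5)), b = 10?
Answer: 1207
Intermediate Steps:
Function('H')(q, n) = Add(Rational(11, 2), Mul(Rational(1, 2), n)) (Function('H')(q, n) = Add(3, Mul(Rational(1, 2), Add(n, Mul(-1, -5)))) = Add(3, Mul(Rational(1, 2), Add(n, 5))) = Add(3, Mul(Rational(1, 2), Add(5, n))) = Add(3, Add(Rational(5, 2), Mul(Rational(1, 2), n))) = Add(Rational(11, 2), Mul(Rational(1, 2), n)))
Function('o')(x) = Mul(Add(10, x), Add(Rational(11, 2), Mul(Rational(-1, 2), x))) (Function('o')(x) = Mul(Add(x, Add(Rational(11, 2), Mul(Rational(1, 2), Mul(x, -3)))), Add(x, 10)) = Mul(Add(x, Add(Rational(11, 2), Mul(Rational(1, 2), Mul(-3, x)))), Add(10, x)) = Mul(Add(x, Add(Rational(11, 2), Mul(Rational(-3, 2), x))), Add(10, x)) = Mul(Add(Rational(11, 2), Mul(Rational(-1, 2), x)), Add(10, x)) = Mul(Add(10, x), Add(Rational(11, 2), Mul(Rational(-1, 2), x))))
Add(Add(-1591, 11521), Function('o')(133)) = Add(Add(-1591, 11521), Add(55, Mul(Rational(1, 2), 133), Mul(Rational(-1, 2), Pow(133, 2)))) = Add(9930, Add(55, Rational(133, 2), Mul(Rational(-1, 2), 17689))) = Add(9930, Add(55, Rational(133, 2), Rational(-17689, 2))) = Add(9930, -8723) = 1207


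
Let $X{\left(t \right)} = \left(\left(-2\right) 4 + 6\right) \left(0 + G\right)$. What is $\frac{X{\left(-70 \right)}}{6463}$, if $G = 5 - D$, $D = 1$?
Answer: $- \frac{8}{6463} \approx -0.0012378$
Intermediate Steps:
$G = 4$ ($G = 5 - 1 = 4$)
$X{\left(t \right)} = -8$ ($X{\left(t \right)} = \left(\left(-2\right) 4 + 6\right) \left(0 + 4\right) = \left(-8 + 6\right) 4 = \left(-2\right) 4 = -8$)
$\frac{X{\left(-70 \right)}}{6463} = - \frac{8}{6463}$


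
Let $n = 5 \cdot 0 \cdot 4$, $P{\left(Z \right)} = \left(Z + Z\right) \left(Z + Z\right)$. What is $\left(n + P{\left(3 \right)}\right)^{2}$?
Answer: $1296$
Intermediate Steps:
$P{\left(Z \right)} = 4 Z^{2}$ ($P{\left(Z \right)} = 2 Z 2 Z = 4 Z^{2}$)
$n = 0$ ($n = 0 \cdot 4 = 0$)
$\left(n + P{\left(3 \right)}\right)^{2} = \left(0 + 4 \cdot 3^{2}\right)^{2} = \left(0 + 4 \cdot 9\right)^{2} = \left(0 + 36\right)^{2} = 36^{2} = 1296$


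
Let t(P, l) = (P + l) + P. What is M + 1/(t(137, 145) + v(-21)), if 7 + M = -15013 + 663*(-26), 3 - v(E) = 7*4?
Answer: -12709651/394 ≈ -32258.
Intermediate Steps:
t(P, l) = l + 2*P
v(E) = -25 (v(E) = 3 - 7*4 = 3 - 1*28 = 3 - 28 = -25)
M = -32258 (M = -7 + (-15013 + 663*(-26)) = -7 + (-15013 - 17238) = -7 - 32251 = -32258)
M + 1/(t(137, 145) + v(-21)) = -32258 + 1/((145 + 2*137) - 25) = -32258 + 1/((145 + 274) - 25) = -32258 + 1/(419 - 25) = -32258 + 1/394 = -12709651/394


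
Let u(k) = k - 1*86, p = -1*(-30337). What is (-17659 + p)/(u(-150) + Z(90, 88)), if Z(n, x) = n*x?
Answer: 6339/3842 ≈ 1.6499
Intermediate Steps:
p = 30337
u(k) = -86 + k (u(k) = k - 86 = -86 + k)
(-17659 + p)/(u(-150) + Z(90, 88)) = (-17659 + 30337)/((-86 - 150) + 90*88) = 12678/(-236 + 7920) = 12678/7684 = 12678*(1/7684) = 6339/3842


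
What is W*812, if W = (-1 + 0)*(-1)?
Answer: 812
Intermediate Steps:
W = 1 (W = -1*(-1) = 1)
W*812 = 1*812 = 812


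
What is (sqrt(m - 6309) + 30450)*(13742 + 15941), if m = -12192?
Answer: 903847350 + 29683*I*sqrt(18501) ≈ 9.0385e+8 + 4.0374e+6*I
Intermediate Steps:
(sqrt(m - 6309) + 30450)*(13742 + 15941) = (sqrt(-12192 - 6309) + 30450)*(13742 + 15941) = (sqrt(-18501) + 30450)*29683 = (I*sqrt(18501) + 30450)*29683 = (30450 + I*sqrt(18501))*29683 = 903847350 + 29683*I*sqrt(18501)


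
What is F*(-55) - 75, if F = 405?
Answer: -22350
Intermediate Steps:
F*(-55) - 75 = 405*(-55) - 75 = -22275 - 75 = -22350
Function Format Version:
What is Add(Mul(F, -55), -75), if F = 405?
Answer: -22350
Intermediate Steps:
Add(Mul(F, -55), -75) = Add(Mul(405, -55), -75) = Add(-22275, -75) = -22350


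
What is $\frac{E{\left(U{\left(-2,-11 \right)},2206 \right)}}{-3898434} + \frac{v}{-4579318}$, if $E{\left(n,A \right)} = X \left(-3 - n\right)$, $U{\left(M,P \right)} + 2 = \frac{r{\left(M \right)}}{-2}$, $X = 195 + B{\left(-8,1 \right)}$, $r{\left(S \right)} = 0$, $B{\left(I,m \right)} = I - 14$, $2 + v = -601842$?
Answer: $\frac{1173520667155}{8926084494006} \approx 0.13147$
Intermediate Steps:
$v = -601844$ ($v = -2 - 601842 = -601844$)
$B{\left(I,m \right)} = -14 + I$
$X = 173$ ($X = 195 - 22 = 173$)
$U{\left(M,P \right)} = -2$ ($U{\left(M,P \right)} = -2 + \frac{0}{-2} = -2 + 0 \left(- \frac{1}{2}\right) = -2 + 0 = -2$)
$E{\left(n,A \right)} = -519 - 173 n$ ($E{\left(n,A \right)} = 173 \left(-3 - n\right) = -519 - 173 n$)
$\frac{E{\left(U{\left(-2,-11 \right)},2206 \right)}}{-3898434} + \frac{v}{-4579318} = \frac{-519 - -346}{-3898434} - \frac{601844}{-4579318} = \left(-519 + 346\right) \left(- \frac{1}{3898434}\right) - - \frac{300922}{2289659} = \left(-173\right) \left(- \frac{1}{3898434}\right) + \frac{300922}{2289659} = \frac{173}{3898434} + \frac{300922}{2289659} = \frac{1173520667155}{8926084494006}$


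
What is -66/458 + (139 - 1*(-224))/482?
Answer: 67221/110378 ≈ 0.60901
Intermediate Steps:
-66/458 + (139 - 1*(-224))/482 = -66*1/458 + (139 + 224)*(1/482) = -33/229 + 363*(1/482) = -33/229 + 363/482 = 67221/110378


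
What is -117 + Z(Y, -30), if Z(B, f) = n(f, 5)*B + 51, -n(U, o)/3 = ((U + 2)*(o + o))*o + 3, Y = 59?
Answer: 247203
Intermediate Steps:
n(U, o) = -9 - 6*o**2*(2 + U) (n(U, o) = -3*(((U + 2)*(o + o))*o + 3) = -3*(((2 + U)*(2*o))*o + 3) = -3*((2*o*(2 + U))*o + 3) = -3*(2*o**2*(2 + U) + 3) = -3*(3 + 2*o**2*(2 + U)) = -9 - 6*o**2*(2 + U))
Z(B, f) = 51 + B*(-309 - 150*f) (Z(B, f) = (-9 - 12*5**2 - 6*f*5**2)*B + 51 = (-9 - 12*25 - 6*f*25)*B + 51 = (-9 - 300 - 150*f)*B + 51 = (-309 - 150*f)*B + 51 = B*(-309 - 150*f) + 51 = 51 + B*(-309 - 150*f))
-117 + Z(Y, -30) = -117 + (51 - 3*59*(103 + 50*(-30))) = -117 + (51 - 3*59*(103 - 1500)) = -117 + (51 - 3*59*(-1397)) = -117 + (51 + 247269) = -117 + 247320 = 247203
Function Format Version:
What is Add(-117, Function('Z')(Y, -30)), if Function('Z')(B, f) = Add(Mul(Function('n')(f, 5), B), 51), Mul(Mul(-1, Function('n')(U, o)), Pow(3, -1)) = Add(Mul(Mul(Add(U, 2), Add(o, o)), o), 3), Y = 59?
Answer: 247203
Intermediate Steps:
Function('n')(U, o) = Add(-9, Mul(-6, Pow(o, 2), Add(2, U))) (Function('n')(U, o) = Mul(-3, Add(Mul(Mul(Add(U, 2), Add(o, o)), o), 3)) = Mul(-3, Add(Mul(Mul(Add(2, U), Mul(2, o)), o), 3)) = Mul(-3, Add(Mul(Mul(2, o, Add(2, U)), o), 3)) = Mul(-3, Add(Mul(2, Pow(o, 2), Add(2, U)), 3)) = Mul(-3, Add(3, Mul(2, Pow(o, 2), Add(2, U)))) = Add(-9, Mul(-6, Pow(o, 2), Add(2, U))))
Function('Z')(B, f) = Add(51, Mul(B, Add(-309, Mul(-150, f)))) (Function('Z')(B, f) = Add(Mul(Add(-9, Mul(-12, Pow(5, 2)), Mul(-6, f, Pow(5, 2))), B), 51) = Add(Mul(Add(-9, Mul(-12, 25), Mul(-6, f, 25)), B), 51) = Add(Mul(Add(-9, -300, Mul(-150, f)), B), 51) = Add(Mul(Add(-309, Mul(-150, f)), B), 51) = Add(Mul(B, Add(-309, Mul(-150, f))), 51) = Add(51, Mul(B, Add(-309, Mul(-150, f)))))
Add(-117, Function('Z')(Y, -30)) = Add(-117, Add(51, Mul(-3, 59, Add(103, Mul(50, -30))))) = Add(-117, Add(51, Mul(-3, 59, Add(103, -1500)))) = Add(-117, Add(51, Mul(-3, 59, -1397))) = Add(-117, Add(51, 247269)) = Add(-117, 247320) = 247203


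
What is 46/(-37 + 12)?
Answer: -46/25 ≈ -1.8400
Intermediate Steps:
46/(-37 + 12) = 46/(-25) = -1/25*46 = -46/25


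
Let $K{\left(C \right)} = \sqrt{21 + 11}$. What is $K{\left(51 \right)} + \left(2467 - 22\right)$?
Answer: $2445 + 4 \sqrt{2} \approx 2450.7$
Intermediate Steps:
$K{\left(C \right)} = 4 \sqrt{2}$ ($K{\left(C \right)} = \sqrt{32} = 4 \sqrt{2}$)
$K{\left(51 \right)} + \left(2467 - 22\right) = 4 \sqrt{2} + \left(2467 - 22\right) = 4 \sqrt{2} + 2445 = 2445 + 4 \sqrt{2}$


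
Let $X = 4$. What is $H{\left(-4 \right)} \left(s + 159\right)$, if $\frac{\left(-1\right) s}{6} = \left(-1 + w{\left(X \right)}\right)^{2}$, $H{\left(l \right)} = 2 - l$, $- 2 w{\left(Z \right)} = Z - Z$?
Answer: $918$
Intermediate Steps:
$w{\left(Z \right)} = 0$ ($w{\left(Z \right)} = - \frac{Z - Z}{2} = \left(- \frac{1}{2}\right) 0 = 0$)
$s = -6$ ($s = - 6 \left(-1 + 0\right)^{2} = - 6 \left(-1\right)^{2} = \left(-6\right) 1 = -6$)
$H{\left(-4 \right)} \left(s + 159\right) = \left(2 - -4\right) \left(-6 + 159\right) = \left(2 + 4\right) 153 = 6 \cdot 153 = 918$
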